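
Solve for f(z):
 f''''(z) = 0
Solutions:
 f(z) = C1 + C2*z + C3*z^2 + C4*z^3


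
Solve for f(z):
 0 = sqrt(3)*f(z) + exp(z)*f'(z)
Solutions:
 f(z) = C1*exp(sqrt(3)*exp(-z))


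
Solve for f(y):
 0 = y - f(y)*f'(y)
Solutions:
 f(y) = -sqrt(C1 + y^2)
 f(y) = sqrt(C1 + y^2)


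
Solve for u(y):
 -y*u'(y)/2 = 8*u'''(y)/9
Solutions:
 u(y) = C1 + Integral(C2*airyai(-6^(2/3)*y/4) + C3*airybi(-6^(2/3)*y/4), y)


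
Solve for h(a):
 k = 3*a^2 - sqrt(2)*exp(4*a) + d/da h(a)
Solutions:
 h(a) = C1 - a^3 + a*k + sqrt(2)*exp(4*a)/4


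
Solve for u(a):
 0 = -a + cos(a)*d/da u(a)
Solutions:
 u(a) = C1 + Integral(a/cos(a), a)


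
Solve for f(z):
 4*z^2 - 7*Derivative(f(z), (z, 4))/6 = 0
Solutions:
 f(z) = C1 + C2*z + C3*z^2 + C4*z^3 + z^6/105


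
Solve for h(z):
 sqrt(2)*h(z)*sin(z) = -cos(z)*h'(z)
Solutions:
 h(z) = C1*cos(z)^(sqrt(2))


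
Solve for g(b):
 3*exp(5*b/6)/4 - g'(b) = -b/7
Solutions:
 g(b) = C1 + b^2/14 + 9*exp(5*b/6)/10


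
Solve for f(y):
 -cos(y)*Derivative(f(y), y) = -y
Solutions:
 f(y) = C1 + Integral(y/cos(y), y)


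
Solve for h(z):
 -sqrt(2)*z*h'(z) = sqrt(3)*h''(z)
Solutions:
 h(z) = C1 + C2*erf(6^(3/4)*z/6)


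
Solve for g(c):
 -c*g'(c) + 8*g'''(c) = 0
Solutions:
 g(c) = C1 + Integral(C2*airyai(c/2) + C3*airybi(c/2), c)


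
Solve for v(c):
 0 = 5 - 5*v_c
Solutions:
 v(c) = C1 + c


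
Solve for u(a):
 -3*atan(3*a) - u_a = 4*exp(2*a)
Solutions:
 u(a) = C1 - 3*a*atan(3*a) - 2*exp(2*a) + log(9*a^2 + 1)/2


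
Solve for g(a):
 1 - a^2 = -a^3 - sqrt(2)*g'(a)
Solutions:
 g(a) = C1 - sqrt(2)*a^4/8 + sqrt(2)*a^3/6 - sqrt(2)*a/2


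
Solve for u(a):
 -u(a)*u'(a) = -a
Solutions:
 u(a) = -sqrt(C1 + a^2)
 u(a) = sqrt(C1 + a^2)


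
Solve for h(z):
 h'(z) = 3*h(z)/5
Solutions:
 h(z) = C1*exp(3*z/5)


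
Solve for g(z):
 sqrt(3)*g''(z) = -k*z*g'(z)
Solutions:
 g(z) = Piecewise((-sqrt(2)*3^(1/4)*sqrt(pi)*C1*erf(sqrt(2)*3^(3/4)*sqrt(k)*z/6)/(2*sqrt(k)) - C2, (k > 0) | (k < 0)), (-C1*z - C2, True))


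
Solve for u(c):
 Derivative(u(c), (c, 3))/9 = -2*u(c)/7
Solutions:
 u(c) = C3*exp(c*(-18^(1/3)*7^(2/3) + 3*2^(1/3)*21^(2/3))/28)*sin(3*2^(1/3)*3^(1/6)*7^(2/3)*c/14) + C4*exp(c*(-18^(1/3)*7^(2/3) + 3*2^(1/3)*21^(2/3))/28)*cos(3*2^(1/3)*3^(1/6)*7^(2/3)*c/14) + C5*exp(-c*(18^(1/3)*7^(2/3) + 3*2^(1/3)*21^(2/3))/28) + (C1*sin(3*2^(1/3)*3^(1/6)*7^(2/3)*c/14) + C2*cos(3*2^(1/3)*3^(1/6)*7^(2/3)*c/14))*exp(18^(1/3)*7^(2/3)*c/14)


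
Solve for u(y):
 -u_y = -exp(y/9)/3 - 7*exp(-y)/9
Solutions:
 u(y) = C1 + 3*exp(y/9) - 7*exp(-y)/9


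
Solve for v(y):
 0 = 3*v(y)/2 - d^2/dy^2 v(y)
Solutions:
 v(y) = C1*exp(-sqrt(6)*y/2) + C2*exp(sqrt(6)*y/2)


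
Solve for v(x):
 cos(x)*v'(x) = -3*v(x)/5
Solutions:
 v(x) = C1*(sin(x) - 1)^(3/10)/(sin(x) + 1)^(3/10)


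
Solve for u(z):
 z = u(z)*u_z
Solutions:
 u(z) = -sqrt(C1 + z^2)
 u(z) = sqrt(C1 + z^2)


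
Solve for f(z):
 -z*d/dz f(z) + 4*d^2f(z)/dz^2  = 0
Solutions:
 f(z) = C1 + C2*erfi(sqrt(2)*z/4)


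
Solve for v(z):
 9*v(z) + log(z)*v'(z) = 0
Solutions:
 v(z) = C1*exp(-9*li(z))


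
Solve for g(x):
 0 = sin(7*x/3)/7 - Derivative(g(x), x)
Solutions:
 g(x) = C1 - 3*cos(7*x/3)/49


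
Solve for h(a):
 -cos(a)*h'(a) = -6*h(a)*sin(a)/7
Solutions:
 h(a) = C1/cos(a)^(6/7)


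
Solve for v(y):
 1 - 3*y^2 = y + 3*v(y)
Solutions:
 v(y) = -y^2 - y/3 + 1/3


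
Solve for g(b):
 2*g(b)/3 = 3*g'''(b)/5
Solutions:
 g(b) = C3*exp(30^(1/3)*b/3) + (C1*sin(10^(1/3)*3^(5/6)*b/6) + C2*cos(10^(1/3)*3^(5/6)*b/6))*exp(-30^(1/3)*b/6)


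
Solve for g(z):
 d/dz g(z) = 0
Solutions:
 g(z) = C1


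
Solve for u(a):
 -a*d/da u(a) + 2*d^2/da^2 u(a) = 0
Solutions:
 u(a) = C1 + C2*erfi(a/2)


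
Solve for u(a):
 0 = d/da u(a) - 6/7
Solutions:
 u(a) = C1 + 6*a/7


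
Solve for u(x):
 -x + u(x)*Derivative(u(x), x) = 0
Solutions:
 u(x) = -sqrt(C1 + x^2)
 u(x) = sqrt(C1 + x^2)


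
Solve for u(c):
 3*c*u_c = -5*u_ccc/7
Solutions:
 u(c) = C1 + Integral(C2*airyai(-21^(1/3)*5^(2/3)*c/5) + C3*airybi(-21^(1/3)*5^(2/3)*c/5), c)


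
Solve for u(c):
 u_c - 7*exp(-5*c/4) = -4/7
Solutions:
 u(c) = C1 - 4*c/7 - 28*exp(-5*c/4)/5


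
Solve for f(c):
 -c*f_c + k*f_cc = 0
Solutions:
 f(c) = C1 + C2*erf(sqrt(2)*c*sqrt(-1/k)/2)/sqrt(-1/k)


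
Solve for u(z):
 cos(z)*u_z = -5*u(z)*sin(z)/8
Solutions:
 u(z) = C1*cos(z)^(5/8)


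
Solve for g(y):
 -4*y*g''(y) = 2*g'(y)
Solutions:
 g(y) = C1 + C2*sqrt(y)


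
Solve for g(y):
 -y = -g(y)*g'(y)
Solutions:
 g(y) = -sqrt(C1 + y^2)
 g(y) = sqrt(C1 + y^2)


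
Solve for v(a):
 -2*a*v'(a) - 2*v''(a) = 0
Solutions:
 v(a) = C1 + C2*erf(sqrt(2)*a/2)


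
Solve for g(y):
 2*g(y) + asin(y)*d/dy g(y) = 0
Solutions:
 g(y) = C1*exp(-2*Integral(1/asin(y), y))


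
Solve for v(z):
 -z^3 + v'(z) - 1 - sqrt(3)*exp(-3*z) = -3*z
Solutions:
 v(z) = C1 + z^4/4 - 3*z^2/2 + z - sqrt(3)*exp(-3*z)/3


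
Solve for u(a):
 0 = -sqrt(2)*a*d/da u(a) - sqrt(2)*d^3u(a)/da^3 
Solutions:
 u(a) = C1 + Integral(C2*airyai(-a) + C3*airybi(-a), a)


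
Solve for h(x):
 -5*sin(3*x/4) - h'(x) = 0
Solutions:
 h(x) = C1 + 20*cos(3*x/4)/3


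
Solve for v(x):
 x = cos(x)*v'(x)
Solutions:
 v(x) = C1 + Integral(x/cos(x), x)


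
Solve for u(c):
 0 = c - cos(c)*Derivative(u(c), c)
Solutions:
 u(c) = C1 + Integral(c/cos(c), c)


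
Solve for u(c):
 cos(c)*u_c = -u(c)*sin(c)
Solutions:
 u(c) = C1*cos(c)


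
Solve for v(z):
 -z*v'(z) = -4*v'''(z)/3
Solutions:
 v(z) = C1 + Integral(C2*airyai(6^(1/3)*z/2) + C3*airybi(6^(1/3)*z/2), z)


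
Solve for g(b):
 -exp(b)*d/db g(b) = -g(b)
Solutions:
 g(b) = C1*exp(-exp(-b))


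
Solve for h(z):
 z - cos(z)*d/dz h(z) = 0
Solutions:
 h(z) = C1 + Integral(z/cos(z), z)


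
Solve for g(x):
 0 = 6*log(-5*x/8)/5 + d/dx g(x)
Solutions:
 g(x) = C1 - 6*x*log(-x)/5 + 6*x*(-log(5) + 1 + 3*log(2))/5


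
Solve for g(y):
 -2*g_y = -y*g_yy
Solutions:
 g(y) = C1 + C2*y^3


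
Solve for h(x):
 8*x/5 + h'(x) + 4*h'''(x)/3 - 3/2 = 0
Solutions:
 h(x) = C1 + C2*sin(sqrt(3)*x/2) + C3*cos(sqrt(3)*x/2) - 4*x^2/5 + 3*x/2


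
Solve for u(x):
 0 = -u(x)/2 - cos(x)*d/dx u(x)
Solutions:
 u(x) = C1*(sin(x) - 1)^(1/4)/(sin(x) + 1)^(1/4)


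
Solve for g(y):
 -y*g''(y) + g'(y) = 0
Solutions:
 g(y) = C1 + C2*y^2


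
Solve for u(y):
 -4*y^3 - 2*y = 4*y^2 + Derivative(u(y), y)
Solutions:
 u(y) = C1 - y^4 - 4*y^3/3 - y^2


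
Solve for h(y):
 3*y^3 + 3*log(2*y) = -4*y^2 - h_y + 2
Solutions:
 h(y) = C1 - 3*y^4/4 - 4*y^3/3 - 3*y*log(y) - 3*y*log(2) + 5*y


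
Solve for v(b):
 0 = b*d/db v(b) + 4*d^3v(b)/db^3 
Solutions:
 v(b) = C1 + Integral(C2*airyai(-2^(1/3)*b/2) + C3*airybi(-2^(1/3)*b/2), b)


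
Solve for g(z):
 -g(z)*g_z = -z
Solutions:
 g(z) = -sqrt(C1 + z^2)
 g(z) = sqrt(C1 + z^2)


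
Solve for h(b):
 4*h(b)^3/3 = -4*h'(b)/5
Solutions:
 h(b) = -sqrt(6)*sqrt(-1/(C1 - 5*b))/2
 h(b) = sqrt(6)*sqrt(-1/(C1 - 5*b))/2


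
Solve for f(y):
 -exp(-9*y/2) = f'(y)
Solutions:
 f(y) = C1 + 2*exp(-9*y/2)/9


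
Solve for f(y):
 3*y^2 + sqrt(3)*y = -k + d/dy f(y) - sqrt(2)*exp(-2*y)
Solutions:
 f(y) = C1 + k*y + y^3 + sqrt(3)*y^2/2 - sqrt(2)*exp(-2*y)/2


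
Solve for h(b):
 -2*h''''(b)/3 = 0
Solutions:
 h(b) = C1 + C2*b + C3*b^2 + C4*b^3


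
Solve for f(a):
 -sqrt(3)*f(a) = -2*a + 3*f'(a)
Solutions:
 f(a) = C1*exp(-sqrt(3)*a/3) + 2*sqrt(3)*a/3 - 2


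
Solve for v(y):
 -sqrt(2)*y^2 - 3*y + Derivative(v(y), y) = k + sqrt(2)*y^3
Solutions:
 v(y) = C1 + k*y + sqrt(2)*y^4/4 + sqrt(2)*y^3/3 + 3*y^2/2


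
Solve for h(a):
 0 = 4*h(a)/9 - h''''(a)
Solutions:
 h(a) = C1*exp(-sqrt(6)*a/3) + C2*exp(sqrt(6)*a/3) + C3*sin(sqrt(6)*a/3) + C4*cos(sqrt(6)*a/3)


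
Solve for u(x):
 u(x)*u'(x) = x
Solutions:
 u(x) = -sqrt(C1 + x^2)
 u(x) = sqrt(C1 + x^2)


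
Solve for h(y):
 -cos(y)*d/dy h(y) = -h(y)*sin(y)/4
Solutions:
 h(y) = C1/cos(y)^(1/4)


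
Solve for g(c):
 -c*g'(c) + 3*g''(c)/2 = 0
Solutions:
 g(c) = C1 + C2*erfi(sqrt(3)*c/3)


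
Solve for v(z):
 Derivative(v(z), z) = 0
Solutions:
 v(z) = C1


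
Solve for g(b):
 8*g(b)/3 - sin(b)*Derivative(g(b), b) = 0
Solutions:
 g(b) = C1*(cos(b) - 1)^(4/3)/(cos(b) + 1)^(4/3)


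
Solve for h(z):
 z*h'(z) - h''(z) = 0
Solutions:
 h(z) = C1 + C2*erfi(sqrt(2)*z/2)


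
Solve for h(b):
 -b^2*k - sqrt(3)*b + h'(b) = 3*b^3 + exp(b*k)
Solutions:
 h(b) = C1 + 3*b^4/4 + b^3*k/3 + sqrt(3)*b^2/2 + exp(b*k)/k


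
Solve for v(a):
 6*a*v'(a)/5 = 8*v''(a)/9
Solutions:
 v(a) = C1 + C2*erfi(3*sqrt(30)*a/20)


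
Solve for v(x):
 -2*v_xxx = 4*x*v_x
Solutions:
 v(x) = C1 + Integral(C2*airyai(-2^(1/3)*x) + C3*airybi(-2^(1/3)*x), x)


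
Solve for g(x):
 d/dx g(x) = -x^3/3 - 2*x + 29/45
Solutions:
 g(x) = C1 - x^4/12 - x^2 + 29*x/45


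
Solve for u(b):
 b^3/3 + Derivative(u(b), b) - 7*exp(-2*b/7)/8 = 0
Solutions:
 u(b) = C1 - b^4/12 - 49*exp(-2*b/7)/16


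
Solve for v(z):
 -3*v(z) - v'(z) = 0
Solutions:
 v(z) = C1*exp(-3*z)


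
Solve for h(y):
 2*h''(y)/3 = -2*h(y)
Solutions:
 h(y) = C1*sin(sqrt(3)*y) + C2*cos(sqrt(3)*y)


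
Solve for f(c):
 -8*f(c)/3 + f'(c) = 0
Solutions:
 f(c) = C1*exp(8*c/3)


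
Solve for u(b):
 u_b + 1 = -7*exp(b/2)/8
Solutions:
 u(b) = C1 - b - 7*exp(b/2)/4


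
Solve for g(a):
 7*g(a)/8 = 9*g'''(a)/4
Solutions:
 g(a) = C3*exp(84^(1/3)*a/6) + (C1*sin(28^(1/3)*3^(5/6)*a/12) + C2*cos(28^(1/3)*3^(5/6)*a/12))*exp(-84^(1/3)*a/12)


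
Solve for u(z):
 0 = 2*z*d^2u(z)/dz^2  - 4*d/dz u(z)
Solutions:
 u(z) = C1 + C2*z^3


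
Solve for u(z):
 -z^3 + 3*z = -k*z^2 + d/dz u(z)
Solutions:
 u(z) = C1 + k*z^3/3 - z^4/4 + 3*z^2/2


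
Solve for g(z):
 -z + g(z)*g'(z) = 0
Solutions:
 g(z) = -sqrt(C1 + z^2)
 g(z) = sqrt(C1 + z^2)


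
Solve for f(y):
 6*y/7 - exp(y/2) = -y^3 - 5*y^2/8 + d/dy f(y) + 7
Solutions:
 f(y) = C1 + y^4/4 + 5*y^3/24 + 3*y^2/7 - 7*y - 2*exp(y/2)


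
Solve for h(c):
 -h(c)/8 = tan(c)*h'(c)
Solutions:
 h(c) = C1/sin(c)^(1/8)


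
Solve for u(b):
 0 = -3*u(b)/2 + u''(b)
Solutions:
 u(b) = C1*exp(-sqrt(6)*b/2) + C2*exp(sqrt(6)*b/2)


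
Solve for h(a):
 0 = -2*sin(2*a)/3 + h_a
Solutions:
 h(a) = C1 - cos(2*a)/3


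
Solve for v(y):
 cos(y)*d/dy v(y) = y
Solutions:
 v(y) = C1 + Integral(y/cos(y), y)


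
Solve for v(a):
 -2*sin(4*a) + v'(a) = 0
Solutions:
 v(a) = C1 - cos(4*a)/2


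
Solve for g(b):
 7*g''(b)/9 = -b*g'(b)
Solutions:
 g(b) = C1 + C2*erf(3*sqrt(14)*b/14)


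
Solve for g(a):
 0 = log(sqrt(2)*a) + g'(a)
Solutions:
 g(a) = C1 - a*log(a) - a*log(2)/2 + a


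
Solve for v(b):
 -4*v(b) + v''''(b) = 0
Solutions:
 v(b) = C1*exp(-sqrt(2)*b) + C2*exp(sqrt(2)*b) + C3*sin(sqrt(2)*b) + C4*cos(sqrt(2)*b)


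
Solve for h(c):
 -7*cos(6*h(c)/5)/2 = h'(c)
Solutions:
 7*c/2 - 5*log(sin(6*h(c)/5) - 1)/12 + 5*log(sin(6*h(c)/5) + 1)/12 = C1


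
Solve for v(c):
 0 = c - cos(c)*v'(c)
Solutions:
 v(c) = C1 + Integral(c/cos(c), c)


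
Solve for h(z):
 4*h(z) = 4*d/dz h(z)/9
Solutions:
 h(z) = C1*exp(9*z)


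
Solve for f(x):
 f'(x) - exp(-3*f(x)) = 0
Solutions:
 f(x) = log(C1 + 3*x)/3
 f(x) = log((-3^(1/3) - 3^(5/6)*I)*(C1 + x)^(1/3)/2)
 f(x) = log((-3^(1/3) + 3^(5/6)*I)*(C1 + x)^(1/3)/2)


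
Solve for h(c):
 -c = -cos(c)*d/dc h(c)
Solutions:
 h(c) = C1 + Integral(c/cos(c), c)


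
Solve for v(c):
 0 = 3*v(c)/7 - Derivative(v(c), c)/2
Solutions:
 v(c) = C1*exp(6*c/7)


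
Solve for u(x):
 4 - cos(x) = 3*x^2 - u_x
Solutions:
 u(x) = C1 + x^3 - 4*x + sin(x)


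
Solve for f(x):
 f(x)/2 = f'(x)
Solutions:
 f(x) = C1*exp(x/2)


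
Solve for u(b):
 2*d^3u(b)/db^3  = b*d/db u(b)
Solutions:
 u(b) = C1 + Integral(C2*airyai(2^(2/3)*b/2) + C3*airybi(2^(2/3)*b/2), b)


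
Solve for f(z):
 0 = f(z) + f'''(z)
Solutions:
 f(z) = C3*exp(-z) + (C1*sin(sqrt(3)*z/2) + C2*cos(sqrt(3)*z/2))*exp(z/2)


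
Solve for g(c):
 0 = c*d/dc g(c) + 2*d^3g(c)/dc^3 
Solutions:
 g(c) = C1 + Integral(C2*airyai(-2^(2/3)*c/2) + C3*airybi(-2^(2/3)*c/2), c)


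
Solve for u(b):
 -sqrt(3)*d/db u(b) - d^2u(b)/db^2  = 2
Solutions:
 u(b) = C1 + C2*exp(-sqrt(3)*b) - 2*sqrt(3)*b/3


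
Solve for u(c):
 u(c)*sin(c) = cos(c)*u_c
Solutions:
 u(c) = C1/cos(c)


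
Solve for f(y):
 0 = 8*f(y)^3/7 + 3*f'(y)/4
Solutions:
 f(y) = -sqrt(42)*sqrt(-1/(C1 - 32*y))/2
 f(y) = sqrt(42)*sqrt(-1/(C1 - 32*y))/2


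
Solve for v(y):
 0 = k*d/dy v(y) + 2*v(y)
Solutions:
 v(y) = C1*exp(-2*y/k)


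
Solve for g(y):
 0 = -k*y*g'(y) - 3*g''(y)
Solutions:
 g(y) = Piecewise((-sqrt(6)*sqrt(pi)*C1*erf(sqrt(6)*sqrt(k)*y/6)/(2*sqrt(k)) - C2, (k > 0) | (k < 0)), (-C1*y - C2, True))


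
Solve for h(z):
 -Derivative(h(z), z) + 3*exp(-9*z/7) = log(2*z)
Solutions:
 h(z) = C1 - z*log(z) + z*(1 - log(2)) - 7*exp(-9*z/7)/3


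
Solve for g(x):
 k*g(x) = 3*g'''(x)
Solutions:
 g(x) = C1*exp(3^(2/3)*k^(1/3)*x/3) + C2*exp(k^(1/3)*x*(-3^(2/3) + 3*3^(1/6)*I)/6) + C3*exp(-k^(1/3)*x*(3^(2/3) + 3*3^(1/6)*I)/6)


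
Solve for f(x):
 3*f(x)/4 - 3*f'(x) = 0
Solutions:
 f(x) = C1*exp(x/4)


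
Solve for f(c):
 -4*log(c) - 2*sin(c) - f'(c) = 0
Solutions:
 f(c) = C1 - 4*c*log(c) + 4*c + 2*cos(c)


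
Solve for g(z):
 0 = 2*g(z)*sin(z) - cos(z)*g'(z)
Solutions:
 g(z) = C1/cos(z)^2


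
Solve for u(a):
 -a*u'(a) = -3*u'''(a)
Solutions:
 u(a) = C1 + Integral(C2*airyai(3^(2/3)*a/3) + C3*airybi(3^(2/3)*a/3), a)


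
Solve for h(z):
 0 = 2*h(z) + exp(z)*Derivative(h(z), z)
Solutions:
 h(z) = C1*exp(2*exp(-z))


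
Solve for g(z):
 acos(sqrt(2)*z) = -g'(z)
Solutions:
 g(z) = C1 - z*acos(sqrt(2)*z) + sqrt(2)*sqrt(1 - 2*z^2)/2


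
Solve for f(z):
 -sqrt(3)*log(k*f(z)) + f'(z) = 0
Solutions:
 li(k*f(z))/k = C1 + sqrt(3)*z


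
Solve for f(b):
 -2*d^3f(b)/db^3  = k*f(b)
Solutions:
 f(b) = C1*exp(2^(2/3)*b*(-k)^(1/3)/2) + C2*exp(2^(2/3)*b*(-k)^(1/3)*(-1 + sqrt(3)*I)/4) + C3*exp(-2^(2/3)*b*(-k)^(1/3)*(1 + sqrt(3)*I)/4)


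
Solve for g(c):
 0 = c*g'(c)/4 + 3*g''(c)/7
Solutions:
 g(c) = C1 + C2*erf(sqrt(42)*c/12)


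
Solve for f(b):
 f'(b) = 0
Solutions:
 f(b) = C1


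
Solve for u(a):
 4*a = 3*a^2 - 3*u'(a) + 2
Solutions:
 u(a) = C1 + a^3/3 - 2*a^2/3 + 2*a/3


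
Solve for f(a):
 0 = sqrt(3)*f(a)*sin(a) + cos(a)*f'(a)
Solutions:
 f(a) = C1*cos(a)^(sqrt(3))


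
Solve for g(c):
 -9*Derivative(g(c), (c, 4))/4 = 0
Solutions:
 g(c) = C1 + C2*c + C3*c^2 + C4*c^3


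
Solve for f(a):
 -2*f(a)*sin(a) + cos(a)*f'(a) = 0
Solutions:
 f(a) = C1/cos(a)^2


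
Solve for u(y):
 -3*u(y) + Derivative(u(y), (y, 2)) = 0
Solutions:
 u(y) = C1*exp(-sqrt(3)*y) + C2*exp(sqrt(3)*y)


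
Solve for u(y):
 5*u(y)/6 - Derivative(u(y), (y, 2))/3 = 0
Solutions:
 u(y) = C1*exp(-sqrt(10)*y/2) + C2*exp(sqrt(10)*y/2)


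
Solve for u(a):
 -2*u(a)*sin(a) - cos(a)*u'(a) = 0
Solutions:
 u(a) = C1*cos(a)^2


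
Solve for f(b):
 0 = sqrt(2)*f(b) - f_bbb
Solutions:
 f(b) = C3*exp(2^(1/6)*b) + (C1*sin(2^(1/6)*sqrt(3)*b/2) + C2*cos(2^(1/6)*sqrt(3)*b/2))*exp(-2^(1/6)*b/2)


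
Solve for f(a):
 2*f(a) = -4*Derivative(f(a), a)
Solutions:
 f(a) = C1*exp(-a/2)


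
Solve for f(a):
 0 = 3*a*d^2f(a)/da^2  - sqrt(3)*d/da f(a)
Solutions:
 f(a) = C1 + C2*a^(sqrt(3)/3 + 1)


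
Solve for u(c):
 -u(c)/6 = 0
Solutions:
 u(c) = 0


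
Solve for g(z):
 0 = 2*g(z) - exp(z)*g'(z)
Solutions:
 g(z) = C1*exp(-2*exp(-z))


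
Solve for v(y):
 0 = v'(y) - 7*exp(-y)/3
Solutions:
 v(y) = C1 - 7*exp(-y)/3


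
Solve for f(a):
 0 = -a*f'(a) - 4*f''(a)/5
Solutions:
 f(a) = C1 + C2*erf(sqrt(10)*a/4)


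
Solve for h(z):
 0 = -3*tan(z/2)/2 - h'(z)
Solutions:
 h(z) = C1 + 3*log(cos(z/2))


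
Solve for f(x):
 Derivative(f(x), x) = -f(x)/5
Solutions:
 f(x) = C1*exp(-x/5)


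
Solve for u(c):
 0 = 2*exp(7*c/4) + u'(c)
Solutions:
 u(c) = C1 - 8*exp(7*c/4)/7


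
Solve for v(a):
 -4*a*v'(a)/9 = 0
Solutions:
 v(a) = C1


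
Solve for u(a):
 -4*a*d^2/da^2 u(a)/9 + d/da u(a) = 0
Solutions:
 u(a) = C1 + C2*a^(13/4)


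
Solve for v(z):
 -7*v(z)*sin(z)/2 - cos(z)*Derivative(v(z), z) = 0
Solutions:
 v(z) = C1*cos(z)^(7/2)


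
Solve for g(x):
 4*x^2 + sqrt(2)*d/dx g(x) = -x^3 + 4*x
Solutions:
 g(x) = C1 - sqrt(2)*x^4/8 - 2*sqrt(2)*x^3/3 + sqrt(2)*x^2


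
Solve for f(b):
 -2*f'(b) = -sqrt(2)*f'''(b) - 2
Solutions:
 f(b) = C1 + C2*exp(-2^(1/4)*b) + C3*exp(2^(1/4)*b) + b


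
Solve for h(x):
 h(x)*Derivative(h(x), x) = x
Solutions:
 h(x) = -sqrt(C1 + x^2)
 h(x) = sqrt(C1 + x^2)


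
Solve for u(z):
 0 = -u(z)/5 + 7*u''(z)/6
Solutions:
 u(z) = C1*exp(-sqrt(210)*z/35) + C2*exp(sqrt(210)*z/35)


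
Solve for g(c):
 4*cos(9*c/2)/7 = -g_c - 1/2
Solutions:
 g(c) = C1 - c/2 - 8*sin(9*c/2)/63


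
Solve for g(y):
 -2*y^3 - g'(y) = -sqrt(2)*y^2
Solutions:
 g(y) = C1 - y^4/2 + sqrt(2)*y^3/3


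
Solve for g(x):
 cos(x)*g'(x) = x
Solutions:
 g(x) = C1 + Integral(x/cos(x), x)


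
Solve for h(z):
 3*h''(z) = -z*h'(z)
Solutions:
 h(z) = C1 + C2*erf(sqrt(6)*z/6)


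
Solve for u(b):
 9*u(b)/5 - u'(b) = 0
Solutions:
 u(b) = C1*exp(9*b/5)


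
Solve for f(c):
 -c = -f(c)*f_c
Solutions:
 f(c) = -sqrt(C1 + c^2)
 f(c) = sqrt(C1 + c^2)


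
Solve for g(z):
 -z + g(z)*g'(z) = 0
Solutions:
 g(z) = -sqrt(C1 + z^2)
 g(z) = sqrt(C1 + z^2)


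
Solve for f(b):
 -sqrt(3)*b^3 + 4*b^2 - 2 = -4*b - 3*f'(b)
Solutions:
 f(b) = C1 + sqrt(3)*b^4/12 - 4*b^3/9 - 2*b^2/3 + 2*b/3


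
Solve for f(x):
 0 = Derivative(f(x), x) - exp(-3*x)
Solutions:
 f(x) = C1 - exp(-3*x)/3


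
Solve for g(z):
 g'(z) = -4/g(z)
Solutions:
 g(z) = -sqrt(C1 - 8*z)
 g(z) = sqrt(C1 - 8*z)


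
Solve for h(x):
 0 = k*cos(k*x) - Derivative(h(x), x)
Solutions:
 h(x) = C1 + sin(k*x)


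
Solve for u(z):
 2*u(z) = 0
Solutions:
 u(z) = 0


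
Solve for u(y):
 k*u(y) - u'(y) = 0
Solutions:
 u(y) = C1*exp(k*y)


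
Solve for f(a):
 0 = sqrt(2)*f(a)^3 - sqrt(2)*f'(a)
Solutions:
 f(a) = -sqrt(2)*sqrt(-1/(C1 + a))/2
 f(a) = sqrt(2)*sqrt(-1/(C1 + a))/2


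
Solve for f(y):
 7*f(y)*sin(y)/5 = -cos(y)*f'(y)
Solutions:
 f(y) = C1*cos(y)^(7/5)


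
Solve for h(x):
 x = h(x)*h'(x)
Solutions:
 h(x) = -sqrt(C1 + x^2)
 h(x) = sqrt(C1 + x^2)


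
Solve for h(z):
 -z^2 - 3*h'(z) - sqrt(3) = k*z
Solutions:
 h(z) = C1 - k*z^2/6 - z^3/9 - sqrt(3)*z/3


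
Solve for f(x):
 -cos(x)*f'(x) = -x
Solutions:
 f(x) = C1 + Integral(x/cos(x), x)


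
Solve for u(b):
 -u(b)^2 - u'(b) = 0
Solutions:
 u(b) = 1/(C1 + b)


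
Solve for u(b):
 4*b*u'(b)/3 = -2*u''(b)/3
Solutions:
 u(b) = C1 + C2*erf(b)


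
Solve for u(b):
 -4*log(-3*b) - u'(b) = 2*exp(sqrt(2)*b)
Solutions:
 u(b) = C1 - 4*b*log(-b) + 4*b*(1 - log(3)) - sqrt(2)*exp(sqrt(2)*b)


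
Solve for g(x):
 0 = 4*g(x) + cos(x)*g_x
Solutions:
 g(x) = C1*(sin(x)^2 - 2*sin(x) + 1)/(sin(x)^2 + 2*sin(x) + 1)


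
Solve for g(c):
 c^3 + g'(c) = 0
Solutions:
 g(c) = C1 - c^4/4


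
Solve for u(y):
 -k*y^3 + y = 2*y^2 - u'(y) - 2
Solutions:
 u(y) = C1 + k*y^4/4 + 2*y^3/3 - y^2/2 - 2*y


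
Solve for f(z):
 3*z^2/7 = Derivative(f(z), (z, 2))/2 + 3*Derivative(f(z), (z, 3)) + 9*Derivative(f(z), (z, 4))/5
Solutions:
 f(z) = C1 + C2*z + C3*exp(z*(-5 + sqrt(15))/6) + C4*exp(-z*(sqrt(15) + 5)/6) + z^4/14 - 12*z^3/7 + 972*z^2/35


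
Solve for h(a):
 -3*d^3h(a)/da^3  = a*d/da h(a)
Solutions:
 h(a) = C1 + Integral(C2*airyai(-3^(2/3)*a/3) + C3*airybi(-3^(2/3)*a/3), a)


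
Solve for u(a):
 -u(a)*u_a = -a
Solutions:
 u(a) = -sqrt(C1 + a^2)
 u(a) = sqrt(C1 + a^2)


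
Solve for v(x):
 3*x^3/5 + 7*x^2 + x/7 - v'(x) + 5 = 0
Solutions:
 v(x) = C1 + 3*x^4/20 + 7*x^3/3 + x^2/14 + 5*x


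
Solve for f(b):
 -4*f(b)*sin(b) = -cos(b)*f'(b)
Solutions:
 f(b) = C1/cos(b)^4


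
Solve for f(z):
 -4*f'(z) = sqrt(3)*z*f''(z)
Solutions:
 f(z) = C1 + C2*z^(1 - 4*sqrt(3)/3)


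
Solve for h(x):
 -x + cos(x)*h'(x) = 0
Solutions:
 h(x) = C1 + Integral(x/cos(x), x)


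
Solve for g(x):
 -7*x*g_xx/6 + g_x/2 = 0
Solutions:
 g(x) = C1 + C2*x^(10/7)


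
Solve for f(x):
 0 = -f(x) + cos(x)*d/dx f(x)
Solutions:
 f(x) = C1*sqrt(sin(x) + 1)/sqrt(sin(x) - 1)


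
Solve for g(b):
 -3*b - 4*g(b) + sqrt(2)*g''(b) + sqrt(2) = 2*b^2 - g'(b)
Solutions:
 g(b) = C1*exp(sqrt(2)*b*(-1 + sqrt(1 + 16*sqrt(2)))/4) + C2*exp(-sqrt(2)*b*(1 + sqrt(1 + 16*sqrt(2)))/4) - b^2/2 - b - 1/4


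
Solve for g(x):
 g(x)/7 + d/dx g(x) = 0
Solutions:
 g(x) = C1*exp(-x/7)


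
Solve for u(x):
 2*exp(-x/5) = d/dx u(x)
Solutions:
 u(x) = C1 - 10*exp(-x/5)


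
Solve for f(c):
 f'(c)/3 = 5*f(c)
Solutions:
 f(c) = C1*exp(15*c)


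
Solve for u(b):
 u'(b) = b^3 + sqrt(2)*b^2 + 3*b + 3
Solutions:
 u(b) = C1 + b^4/4 + sqrt(2)*b^3/3 + 3*b^2/2 + 3*b


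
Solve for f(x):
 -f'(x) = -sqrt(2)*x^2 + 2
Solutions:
 f(x) = C1 + sqrt(2)*x^3/3 - 2*x


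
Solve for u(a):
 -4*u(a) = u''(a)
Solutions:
 u(a) = C1*sin(2*a) + C2*cos(2*a)


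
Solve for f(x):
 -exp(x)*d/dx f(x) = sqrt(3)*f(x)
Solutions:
 f(x) = C1*exp(sqrt(3)*exp(-x))


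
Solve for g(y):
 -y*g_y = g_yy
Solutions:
 g(y) = C1 + C2*erf(sqrt(2)*y/2)


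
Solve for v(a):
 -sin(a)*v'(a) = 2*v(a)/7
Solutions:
 v(a) = C1*(cos(a) + 1)^(1/7)/(cos(a) - 1)^(1/7)


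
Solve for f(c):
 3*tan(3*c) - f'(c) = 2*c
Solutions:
 f(c) = C1 - c^2 - log(cos(3*c))


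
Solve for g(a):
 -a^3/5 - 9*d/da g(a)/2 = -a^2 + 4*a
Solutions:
 g(a) = C1 - a^4/90 + 2*a^3/27 - 4*a^2/9


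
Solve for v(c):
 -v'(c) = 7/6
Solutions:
 v(c) = C1 - 7*c/6


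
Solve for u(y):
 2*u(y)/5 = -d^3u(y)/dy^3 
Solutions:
 u(y) = C3*exp(-2^(1/3)*5^(2/3)*y/5) + (C1*sin(2^(1/3)*sqrt(3)*5^(2/3)*y/10) + C2*cos(2^(1/3)*sqrt(3)*5^(2/3)*y/10))*exp(2^(1/3)*5^(2/3)*y/10)


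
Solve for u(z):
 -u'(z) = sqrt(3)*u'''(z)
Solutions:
 u(z) = C1 + C2*sin(3^(3/4)*z/3) + C3*cos(3^(3/4)*z/3)


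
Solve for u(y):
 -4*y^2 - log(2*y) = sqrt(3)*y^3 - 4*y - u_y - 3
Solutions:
 u(y) = C1 + sqrt(3)*y^4/4 + 4*y^3/3 - 2*y^2 + y*log(y) - 4*y + y*log(2)


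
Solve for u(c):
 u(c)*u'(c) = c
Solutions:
 u(c) = -sqrt(C1 + c^2)
 u(c) = sqrt(C1 + c^2)


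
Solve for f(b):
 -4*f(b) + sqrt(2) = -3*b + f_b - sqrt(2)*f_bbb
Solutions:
 f(b) = C1*exp(-b*(sqrt(2)/(sqrt(2 - sqrt(2)/108) + sqrt(2))^(1/3) + 6*(sqrt(2 - sqrt(2)/108) + sqrt(2))^(1/3))/12)*sin(b*(-sqrt(6)/(sqrt(2 - sqrt(2)/108) + sqrt(2))^(1/3) + 6*sqrt(3)*(sqrt(2 - sqrt(2)/108) + sqrt(2))^(1/3))/12) + C2*exp(-b*(sqrt(2)/(sqrt(2 - sqrt(2)/108) + sqrt(2))^(1/3) + 6*(sqrt(2 - sqrt(2)/108) + sqrt(2))^(1/3))/12)*cos(b*(-sqrt(6)/(sqrt(2 - sqrt(2)/108) + sqrt(2))^(1/3) + 6*sqrt(3)*(sqrt(2 - sqrt(2)/108) + sqrt(2))^(1/3))/12) + C3*exp(b*(sqrt(2)/(6*(sqrt(2 - sqrt(2)/108) + sqrt(2))^(1/3)) + (sqrt(2 - sqrt(2)/108) + sqrt(2))^(1/3))) + 3*b/4 - 3/16 + sqrt(2)/4


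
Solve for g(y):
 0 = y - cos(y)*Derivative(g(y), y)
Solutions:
 g(y) = C1 + Integral(y/cos(y), y)


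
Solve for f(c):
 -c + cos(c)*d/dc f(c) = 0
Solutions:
 f(c) = C1 + Integral(c/cos(c), c)


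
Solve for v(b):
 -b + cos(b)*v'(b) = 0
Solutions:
 v(b) = C1 + Integral(b/cos(b), b)


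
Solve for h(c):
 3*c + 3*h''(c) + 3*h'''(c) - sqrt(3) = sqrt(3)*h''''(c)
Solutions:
 h(c) = C1 + C2*c + C3*exp(c*(sqrt(3) + sqrt(3 + 4*sqrt(3)))/2) + C4*exp(c*(-sqrt(3 + 4*sqrt(3)) + sqrt(3))/2) - c^3/6 + c^2*(sqrt(3) + 3)/6


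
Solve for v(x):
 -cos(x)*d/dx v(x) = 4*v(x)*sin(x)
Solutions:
 v(x) = C1*cos(x)^4


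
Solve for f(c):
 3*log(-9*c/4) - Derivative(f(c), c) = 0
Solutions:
 f(c) = C1 + 3*c*log(-c) + 3*c*(-2*log(2) - 1 + 2*log(3))


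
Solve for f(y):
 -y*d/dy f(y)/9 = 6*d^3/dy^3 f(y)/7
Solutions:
 f(y) = C1 + Integral(C2*airyai(-2^(2/3)*7^(1/3)*y/6) + C3*airybi(-2^(2/3)*7^(1/3)*y/6), y)


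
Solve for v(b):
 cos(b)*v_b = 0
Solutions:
 v(b) = C1


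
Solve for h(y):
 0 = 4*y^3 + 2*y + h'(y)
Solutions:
 h(y) = C1 - y^4 - y^2


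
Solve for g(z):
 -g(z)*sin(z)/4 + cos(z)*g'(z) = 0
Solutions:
 g(z) = C1/cos(z)^(1/4)


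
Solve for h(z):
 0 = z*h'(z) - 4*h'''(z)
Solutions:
 h(z) = C1 + Integral(C2*airyai(2^(1/3)*z/2) + C3*airybi(2^(1/3)*z/2), z)


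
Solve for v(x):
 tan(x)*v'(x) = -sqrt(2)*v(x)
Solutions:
 v(x) = C1/sin(x)^(sqrt(2))


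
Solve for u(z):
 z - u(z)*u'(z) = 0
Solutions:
 u(z) = -sqrt(C1 + z^2)
 u(z) = sqrt(C1 + z^2)


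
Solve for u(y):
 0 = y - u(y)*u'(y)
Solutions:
 u(y) = -sqrt(C1 + y^2)
 u(y) = sqrt(C1 + y^2)


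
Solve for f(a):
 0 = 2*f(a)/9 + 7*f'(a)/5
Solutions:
 f(a) = C1*exp(-10*a/63)


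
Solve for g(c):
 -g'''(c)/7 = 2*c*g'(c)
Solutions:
 g(c) = C1 + Integral(C2*airyai(-14^(1/3)*c) + C3*airybi(-14^(1/3)*c), c)


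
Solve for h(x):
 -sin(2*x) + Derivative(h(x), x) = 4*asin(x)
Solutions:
 h(x) = C1 + 4*x*asin(x) + 4*sqrt(1 - x^2) - cos(2*x)/2


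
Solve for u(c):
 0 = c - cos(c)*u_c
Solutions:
 u(c) = C1 + Integral(c/cos(c), c)


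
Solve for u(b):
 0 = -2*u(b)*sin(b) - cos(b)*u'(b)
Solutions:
 u(b) = C1*cos(b)^2


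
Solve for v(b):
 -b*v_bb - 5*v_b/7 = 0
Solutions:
 v(b) = C1 + C2*b^(2/7)


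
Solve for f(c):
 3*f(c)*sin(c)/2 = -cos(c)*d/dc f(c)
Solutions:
 f(c) = C1*cos(c)^(3/2)


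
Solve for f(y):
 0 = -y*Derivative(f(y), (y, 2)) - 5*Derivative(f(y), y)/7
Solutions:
 f(y) = C1 + C2*y^(2/7)


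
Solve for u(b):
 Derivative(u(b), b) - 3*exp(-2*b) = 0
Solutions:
 u(b) = C1 - 3*exp(-2*b)/2


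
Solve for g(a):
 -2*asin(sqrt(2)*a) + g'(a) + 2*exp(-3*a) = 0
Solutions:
 g(a) = C1 + 2*a*asin(sqrt(2)*a) + sqrt(2)*sqrt(1 - 2*a^2) + 2*exp(-3*a)/3


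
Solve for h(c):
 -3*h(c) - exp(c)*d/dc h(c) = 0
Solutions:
 h(c) = C1*exp(3*exp(-c))


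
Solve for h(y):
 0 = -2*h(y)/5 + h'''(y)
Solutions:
 h(y) = C3*exp(2^(1/3)*5^(2/3)*y/5) + (C1*sin(2^(1/3)*sqrt(3)*5^(2/3)*y/10) + C2*cos(2^(1/3)*sqrt(3)*5^(2/3)*y/10))*exp(-2^(1/3)*5^(2/3)*y/10)


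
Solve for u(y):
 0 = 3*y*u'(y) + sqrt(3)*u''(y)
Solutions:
 u(y) = C1 + C2*erf(sqrt(2)*3^(1/4)*y/2)


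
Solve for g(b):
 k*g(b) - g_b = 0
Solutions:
 g(b) = C1*exp(b*k)


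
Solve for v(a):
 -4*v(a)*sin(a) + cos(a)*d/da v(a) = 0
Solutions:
 v(a) = C1/cos(a)^4


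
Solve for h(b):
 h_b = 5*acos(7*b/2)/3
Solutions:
 h(b) = C1 + 5*b*acos(7*b/2)/3 - 5*sqrt(4 - 49*b^2)/21


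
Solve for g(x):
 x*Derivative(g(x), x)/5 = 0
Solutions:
 g(x) = C1


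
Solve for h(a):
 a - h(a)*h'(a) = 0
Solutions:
 h(a) = -sqrt(C1 + a^2)
 h(a) = sqrt(C1 + a^2)


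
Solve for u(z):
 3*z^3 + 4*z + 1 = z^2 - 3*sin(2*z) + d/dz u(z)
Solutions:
 u(z) = C1 + 3*z^4/4 - z^3/3 + 2*z^2 + z - 3*cos(2*z)/2


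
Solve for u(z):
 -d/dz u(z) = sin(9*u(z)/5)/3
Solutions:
 z/3 + 5*log(cos(9*u(z)/5) - 1)/18 - 5*log(cos(9*u(z)/5) + 1)/18 = C1


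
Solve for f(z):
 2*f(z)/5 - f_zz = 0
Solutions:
 f(z) = C1*exp(-sqrt(10)*z/5) + C2*exp(sqrt(10)*z/5)


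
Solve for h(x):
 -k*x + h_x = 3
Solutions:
 h(x) = C1 + k*x^2/2 + 3*x


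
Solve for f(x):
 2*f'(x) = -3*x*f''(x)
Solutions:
 f(x) = C1 + C2*x^(1/3)


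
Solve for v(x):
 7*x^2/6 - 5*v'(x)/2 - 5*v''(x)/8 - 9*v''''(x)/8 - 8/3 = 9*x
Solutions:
 v(x) = C1 + C2*exp(-5^(1/3)*x*(-3*(6 + sqrt(2931)/9)^(1/3) + 5^(1/3)/(6 + sqrt(2931)/9)^(1/3))/18)*sin(sqrt(3)*x*(5/(30 + 5*sqrt(2931)/9)^(1/3) + 3*(30 + 5*sqrt(2931)/9)^(1/3))/18) + C3*exp(-5^(1/3)*x*(-3*(6 + sqrt(2931)/9)^(1/3) + 5^(1/3)/(6 + sqrt(2931)/9)^(1/3))/18)*cos(sqrt(3)*x*(5/(30 + 5*sqrt(2931)/9)^(1/3) + 3*(30 + 5*sqrt(2931)/9)^(1/3))/18) + C4*exp(5^(1/3)*x*(-3*(6 + sqrt(2931)/9)^(1/3) + 5^(1/3)/(6 + sqrt(2931)/9)^(1/3))/9) + 7*x^3/45 - 23*x^2/12 - 13*x/120


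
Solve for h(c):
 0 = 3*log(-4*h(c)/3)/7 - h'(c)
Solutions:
 -7*Integral(1/(log(-_y) - log(3) + 2*log(2)), (_y, h(c)))/3 = C1 - c


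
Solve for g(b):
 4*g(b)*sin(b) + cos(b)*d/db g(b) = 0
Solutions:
 g(b) = C1*cos(b)^4


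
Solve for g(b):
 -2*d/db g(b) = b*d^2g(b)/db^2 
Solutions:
 g(b) = C1 + C2/b


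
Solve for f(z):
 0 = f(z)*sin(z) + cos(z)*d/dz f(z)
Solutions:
 f(z) = C1*cos(z)


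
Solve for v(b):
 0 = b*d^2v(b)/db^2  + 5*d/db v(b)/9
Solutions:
 v(b) = C1 + C2*b^(4/9)


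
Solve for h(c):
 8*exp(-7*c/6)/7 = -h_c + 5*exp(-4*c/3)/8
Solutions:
 h(c) = C1 - 15*exp(-4*c/3)/32 + 48*exp(-7*c/6)/49


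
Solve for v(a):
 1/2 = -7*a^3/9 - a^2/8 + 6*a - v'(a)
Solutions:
 v(a) = C1 - 7*a^4/36 - a^3/24 + 3*a^2 - a/2


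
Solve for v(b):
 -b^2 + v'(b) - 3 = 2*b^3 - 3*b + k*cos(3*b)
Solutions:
 v(b) = C1 + b^4/2 + b^3/3 - 3*b^2/2 + 3*b + k*sin(3*b)/3


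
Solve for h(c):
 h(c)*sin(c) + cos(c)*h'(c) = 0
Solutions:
 h(c) = C1*cos(c)


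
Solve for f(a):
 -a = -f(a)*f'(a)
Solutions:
 f(a) = -sqrt(C1 + a^2)
 f(a) = sqrt(C1 + a^2)


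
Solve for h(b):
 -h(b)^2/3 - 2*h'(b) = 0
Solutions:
 h(b) = 6/(C1 + b)


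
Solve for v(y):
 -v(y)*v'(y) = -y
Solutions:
 v(y) = -sqrt(C1 + y^2)
 v(y) = sqrt(C1 + y^2)


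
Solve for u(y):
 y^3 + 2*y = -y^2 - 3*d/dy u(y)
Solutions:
 u(y) = C1 - y^4/12 - y^3/9 - y^2/3


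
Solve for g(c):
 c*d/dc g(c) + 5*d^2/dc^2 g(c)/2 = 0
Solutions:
 g(c) = C1 + C2*erf(sqrt(5)*c/5)


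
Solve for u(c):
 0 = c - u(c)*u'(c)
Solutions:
 u(c) = -sqrt(C1 + c^2)
 u(c) = sqrt(C1 + c^2)


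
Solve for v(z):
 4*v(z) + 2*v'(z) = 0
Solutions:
 v(z) = C1*exp(-2*z)


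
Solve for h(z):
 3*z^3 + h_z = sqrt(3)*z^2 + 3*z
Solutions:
 h(z) = C1 - 3*z^4/4 + sqrt(3)*z^3/3 + 3*z^2/2


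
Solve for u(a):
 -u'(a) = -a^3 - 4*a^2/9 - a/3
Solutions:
 u(a) = C1 + a^4/4 + 4*a^3/27 + a^2/6


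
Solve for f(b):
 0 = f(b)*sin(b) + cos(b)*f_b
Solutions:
 f(b) = C1*cos(b)


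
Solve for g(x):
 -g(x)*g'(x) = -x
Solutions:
 g(x) = -sqrt(C1 + x^2)
 g(x) = sqrt(C1 + x^2)


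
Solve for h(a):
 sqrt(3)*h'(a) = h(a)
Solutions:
 h(a) = C1*exp(sqrt(3)*a/3)


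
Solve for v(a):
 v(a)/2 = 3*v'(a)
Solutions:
 v(a) = C1*exp(a/6)


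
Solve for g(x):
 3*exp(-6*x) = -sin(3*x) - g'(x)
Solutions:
 g(x) = C1 + cos(3*x)/3 + exp(-6*x)/2


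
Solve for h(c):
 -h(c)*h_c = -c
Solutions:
 h(c) = -sqrt(C1 + c^2)
 h(c) = sqrt(C1 + c^2)


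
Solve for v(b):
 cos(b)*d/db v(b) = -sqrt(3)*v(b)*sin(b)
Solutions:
 v(b) = C1*cos(b)^(sqrt(3))


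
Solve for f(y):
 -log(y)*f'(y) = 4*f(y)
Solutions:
 f(y) = C1*exp(-4*li(y))


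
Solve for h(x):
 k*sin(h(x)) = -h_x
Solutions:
 h(x) = -acos((-C1 - exp(2*k*x))/(C1 - exp(2*k*x))) + 2*pi
 h(x) = acos((-C1 - exp(2*k*x))/(C1 - exp(2*k*x)))


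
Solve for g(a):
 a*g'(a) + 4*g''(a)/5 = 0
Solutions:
 g(a) = C1 + C2*erf(sqrt(10)*a/4)


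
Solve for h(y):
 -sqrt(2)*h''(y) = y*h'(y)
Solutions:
 h(y) = C1 + C2*erf(2^(1/4)*y/2)


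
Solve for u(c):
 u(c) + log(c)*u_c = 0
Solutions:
 u(c) = C1*exp(-li(c))


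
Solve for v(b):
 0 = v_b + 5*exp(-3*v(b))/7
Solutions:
 v(b) = log(C1 - 15*b/7)/3
 v(b) = log((-1 - sqrt(3)*I)*(C1 - 15*b/7)^(1/3)/2)
 v(b) = log((-1 + sqrt(3)*I)*(C1 - 15*b/7)^(1/3)/2)


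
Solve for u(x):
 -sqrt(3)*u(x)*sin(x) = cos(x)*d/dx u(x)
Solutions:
 u(x) = C1*cos(x)^(sqrt(3))


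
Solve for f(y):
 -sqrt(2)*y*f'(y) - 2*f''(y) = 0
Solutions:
 f(y) = C1 + C2*erf(2^(1/4)*y/2)


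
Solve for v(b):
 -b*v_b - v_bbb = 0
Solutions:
 v(b) = C1 + Integral(C2*airyai(-b) + C3*airybi(-b), b)


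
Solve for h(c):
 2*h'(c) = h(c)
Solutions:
 h(c) = C1*exp(c/2)


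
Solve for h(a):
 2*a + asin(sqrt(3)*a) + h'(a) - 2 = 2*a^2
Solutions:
 h(a) = C1 + 2*a^3/3 - a^2 - a*asin(sqrt(3)*a) + 2*a - sqrt(3)*sqrt(1 - 3*a^2)/3


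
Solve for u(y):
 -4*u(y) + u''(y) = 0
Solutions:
 u(y) = C1*exp(-2*y) + C2*exp(2*y)


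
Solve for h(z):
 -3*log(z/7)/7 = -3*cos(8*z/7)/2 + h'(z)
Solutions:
 h(z) = C1 - 3*z*log(z)/7 + 3*z/7 + 3*z*log(7)/7 + 21*sin(8*z/7)/16


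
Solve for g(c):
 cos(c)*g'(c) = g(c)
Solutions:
 g(c) = C1*sqrt(sin(c) + 1)/sqrt(sin(c) - 1)


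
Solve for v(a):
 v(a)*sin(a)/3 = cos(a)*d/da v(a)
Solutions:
 v(a) = C1/cos(a)^(1/3)


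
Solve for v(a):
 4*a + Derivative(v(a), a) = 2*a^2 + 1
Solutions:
 v(a) = C1 + 2*a^3/3 - 2*a^2 + a


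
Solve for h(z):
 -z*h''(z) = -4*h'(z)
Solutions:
 h(z) = C1 + C2*z^5


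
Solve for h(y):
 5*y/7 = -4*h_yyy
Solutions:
 h(y) = C1 + C2*y + C3*y^2 - 5*y^4/672


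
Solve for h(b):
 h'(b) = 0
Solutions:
 h(b) = C1


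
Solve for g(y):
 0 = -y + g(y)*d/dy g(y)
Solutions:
 g(y) = -sqrt(C1 + y^2)
 g(y) = sqrt(C1 + y^2)


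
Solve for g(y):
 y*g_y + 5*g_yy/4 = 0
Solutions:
 g(y) = C1 + C2*erf(sqrt(10)*y/5)


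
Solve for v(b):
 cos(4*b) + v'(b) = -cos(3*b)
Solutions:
 v(b) = C1 - sin(3*b)/3 - sin(4*b)/4


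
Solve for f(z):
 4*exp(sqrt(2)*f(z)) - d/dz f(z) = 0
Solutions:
 f(z) = sqrt(2)*(2*log(-1/(C1 + 4*z)) - log(2))/4


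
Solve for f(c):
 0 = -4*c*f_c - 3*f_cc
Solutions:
 f(c) = C1 + C2*erf(sqrt(6)*c/3)


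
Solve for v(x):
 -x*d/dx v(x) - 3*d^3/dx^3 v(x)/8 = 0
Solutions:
 v(x) = C1 + Integral(C2*airyai(-2*3^(2/3)*x/3) + C3*airybi(-2*3^(2/3)*x/3), x)


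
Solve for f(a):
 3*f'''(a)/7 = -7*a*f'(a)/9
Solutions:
 f(a) = C1 + Integral(C2*airyai(-7^(2/3)*a/3) + C3*airybi(-7^(2/3)*a/3), a)


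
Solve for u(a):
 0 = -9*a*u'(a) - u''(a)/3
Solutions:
 u(a) = C1 + C2*erf(3*sqrt(6)*a/2)


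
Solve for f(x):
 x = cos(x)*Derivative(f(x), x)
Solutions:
 f(x) = C1 + Integral(x/cos(x), x)


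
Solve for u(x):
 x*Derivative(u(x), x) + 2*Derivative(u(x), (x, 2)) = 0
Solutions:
 u(x) = C1 + C2*erf(x/2)


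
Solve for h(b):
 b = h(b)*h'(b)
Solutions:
 h(b) = -sqrt(C1 + b^2)
 h(b) = sqrt(C1 + b^2)


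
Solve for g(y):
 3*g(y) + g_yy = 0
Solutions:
 g(y) = C1*sin(sqrt(3)*y) + C2*cos(sqrt(3)*y)


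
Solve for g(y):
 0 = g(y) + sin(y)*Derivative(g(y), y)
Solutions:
 g(y) = C1*sqrt(cos(y) + 1)/sqrt(cos(y) - 1)


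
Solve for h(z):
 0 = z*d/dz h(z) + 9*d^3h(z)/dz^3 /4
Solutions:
 h(z) = C1 + Integral(C2*airyai(-2^(2/3)*3^(1/3)*z/3) + C3*airybi(-2^(2/3)*3^(1/3)*z/3), z)


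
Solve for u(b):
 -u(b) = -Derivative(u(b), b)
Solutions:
 u(b) = C1*exp(b)


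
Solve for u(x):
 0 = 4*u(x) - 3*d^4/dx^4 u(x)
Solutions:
 u(x) = C1*exp(-sqrt(2)*3^(3/4)*x/3) + C2*exp(sqrt(2)*3^(3/4)*x/3) + C3*sin(sqrt(2)*3^(3/4)*x/3) + C4*cos(sqrt(2)*3^(3/4)*x/3)


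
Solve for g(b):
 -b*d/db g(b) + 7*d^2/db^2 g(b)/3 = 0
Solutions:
 g(b) = C1 + C2*erfi(sqrt(42)*b/14)


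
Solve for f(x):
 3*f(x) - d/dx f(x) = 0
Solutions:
 f(x) = C1*exp(3*x)


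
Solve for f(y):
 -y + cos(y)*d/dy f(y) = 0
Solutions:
 f(y) = C1 + Integral(y/cos(y), y)


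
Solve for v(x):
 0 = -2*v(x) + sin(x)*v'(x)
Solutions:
 v(x) = C1*(cos(x) - 1)/(cos(x) + 1)


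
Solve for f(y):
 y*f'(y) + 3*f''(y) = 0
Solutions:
 f(y) = C1 + C2*erf(sqrt(6)*y/6)


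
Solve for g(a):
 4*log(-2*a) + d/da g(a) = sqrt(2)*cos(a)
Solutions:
 g(a) = C1 - 4*a*log(-a) - 4*a*log(2) + 4*a + sqrt(2)*sin(a)


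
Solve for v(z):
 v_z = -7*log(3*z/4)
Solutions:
 v(z) = C1 - 7*z*log(z) + z*log(16384/2187) + 7*z


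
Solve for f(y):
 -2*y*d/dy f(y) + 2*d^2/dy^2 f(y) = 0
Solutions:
 f(y) = C1 + C2*erfi(sqrt(2)*y/2)


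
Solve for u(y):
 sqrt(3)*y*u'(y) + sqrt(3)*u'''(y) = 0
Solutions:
 u(y) = C1 + Integral(C2*airyai(-y) + C3*airybi(-y), y)


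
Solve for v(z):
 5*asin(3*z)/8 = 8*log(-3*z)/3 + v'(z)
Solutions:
 v(z) = C1 - 8*z*log(-z)/3 + 5*z*asin(3*z)/8 - 8*z*log(3)/3 + 8*z/3 + 5*sqrt(1 - 9*z^2)/24


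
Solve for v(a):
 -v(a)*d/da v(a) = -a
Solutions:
 v(a) = -sqrt(C1 + a^2)
 v(a) = sqrt(C1 + a^2)


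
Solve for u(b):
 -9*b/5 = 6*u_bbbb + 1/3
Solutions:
 u(b) = C1 + C2*b + C3*b^2 + C4*b^3 - b^5/400 - b^4/432


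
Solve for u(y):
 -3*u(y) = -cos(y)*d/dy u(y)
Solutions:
 u(y) = C1*(sin(y) + 1)^(3/2)/(sin(y) - 1)^(3/2)


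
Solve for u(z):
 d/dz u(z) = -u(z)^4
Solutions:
 u(z) = (-3^(2/3) - 3*3^(1/6)*I)*(1/(C1 + z))^(1/3)/6
 u(z) = (-3^(2/3) + 3*3^(1/6)*I)*(1/(C1 + z))^(1/3)/6
 u(z) = (1/(C1 + 3*z))^(1/3)


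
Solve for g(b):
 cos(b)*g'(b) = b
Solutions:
 g(b) = C1 + Integral(b/cos(b), b)


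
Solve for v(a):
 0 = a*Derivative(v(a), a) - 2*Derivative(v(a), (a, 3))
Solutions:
 v(a) = C1 + Integral(C2*airyai(2^(2/3)*a/2) + C3*airybi(2^(2/3)*a/2), a)


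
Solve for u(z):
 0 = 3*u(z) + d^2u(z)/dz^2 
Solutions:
 u(z) = C1*sin(sqrt(3)*z) + C2*cos(sqrt(3)*z)


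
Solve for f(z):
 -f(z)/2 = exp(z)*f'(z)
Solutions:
 f(z) = C1*exp(exp(-z)/2)


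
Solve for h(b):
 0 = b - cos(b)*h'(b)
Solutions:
 h(b) = C1 + Integral(b/cos(b), b)


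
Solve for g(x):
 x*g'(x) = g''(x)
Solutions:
 g(x) = C1 + C2*erfi(sqrt(2)*x/2)


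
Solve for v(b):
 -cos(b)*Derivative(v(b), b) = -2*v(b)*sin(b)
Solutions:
 v(b) = C1/cos(b)^2


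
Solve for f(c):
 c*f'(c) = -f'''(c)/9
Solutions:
 f(c) = C1 + Integral(C2*airyai(-3^(2/3)*c) + C3*airybi(-3^(2/3)*c), c)


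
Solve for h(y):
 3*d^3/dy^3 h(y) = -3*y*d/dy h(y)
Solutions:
 h(y) = C1 + Integral(C2*airyai(-y) + C3*airybi(-y), y)


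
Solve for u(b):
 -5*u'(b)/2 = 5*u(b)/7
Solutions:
 u(b) = C1*exp(-2*b/7)


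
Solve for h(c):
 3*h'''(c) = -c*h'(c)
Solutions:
 h(c) = C1 + Integral(C2*airyai(-3^(2/3)*c/3) + C3*airybi(-3^(2/3)*c/3), c)


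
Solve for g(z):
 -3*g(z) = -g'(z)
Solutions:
 g(z) = C1*exp(3*z)


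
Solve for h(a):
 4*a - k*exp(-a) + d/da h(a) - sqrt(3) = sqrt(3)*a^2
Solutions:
 h(a) = C1 + sqrt(3)*a^3/3 - 2*a^2 + sqrt(3)*a - k*exp(-a)


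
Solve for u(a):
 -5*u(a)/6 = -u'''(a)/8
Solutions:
 u(a) = C3*exp(20^(1/3)*3^(2/3)*a/3) + (C1*sin(20^(1/3)*3^(1/6)*a/2) + C2*cos(20^(1/3)*3^(1/6)*a/2))*exp(-20^(1/3)*3^(2/3)*a/6)


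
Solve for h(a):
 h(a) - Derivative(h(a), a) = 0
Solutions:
 h(a) = C1*exp(a)


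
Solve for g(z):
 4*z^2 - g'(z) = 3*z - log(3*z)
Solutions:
 g(z) = C1 + 4*z^3/3 - 3*z^2/2 + z*log(z) - z + z*log(3)


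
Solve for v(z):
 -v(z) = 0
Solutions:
 v(z) = 0


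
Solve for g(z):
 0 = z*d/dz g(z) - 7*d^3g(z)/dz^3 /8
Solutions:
 g(z) = C1 + Integral(C2*airyai(2*7^(2/3)*z/7) + C3*airybi(2*7^(2/3)*z/7), z)


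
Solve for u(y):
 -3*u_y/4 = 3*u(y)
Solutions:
 u(y) = C1*exp(-4*y)


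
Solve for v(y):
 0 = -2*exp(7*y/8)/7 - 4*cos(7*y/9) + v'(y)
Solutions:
 v(y) = C1 + 16*exp(7*y/8)/49 + 36*sin(7*y/9)/7


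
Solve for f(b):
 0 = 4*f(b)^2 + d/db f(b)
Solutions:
 f(b) = 1/(C1 + 4*b)


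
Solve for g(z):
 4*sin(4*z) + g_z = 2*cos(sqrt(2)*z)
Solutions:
 g(z) = C1 + sqrt(2)*sin(sqrt(2)*z) + cos(4*z)


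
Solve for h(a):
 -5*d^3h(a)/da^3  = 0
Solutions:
 h(a) = C1 + C2*a + C3*a^2


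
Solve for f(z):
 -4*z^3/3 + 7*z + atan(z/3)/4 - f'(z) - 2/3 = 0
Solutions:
 f(z) = C1 - z^4/3 + 7*z^2/2 + z*atan(z/3)/4 - 2*z/3 - 3*log(z^2 + 9)/8
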